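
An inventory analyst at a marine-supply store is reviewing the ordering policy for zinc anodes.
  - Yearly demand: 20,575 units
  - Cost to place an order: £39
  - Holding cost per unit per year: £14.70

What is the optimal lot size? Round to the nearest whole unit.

Optimal lot size Q* = (2 × 20,575 × £39 / £14.7)^½ ≈ 330.41

330 units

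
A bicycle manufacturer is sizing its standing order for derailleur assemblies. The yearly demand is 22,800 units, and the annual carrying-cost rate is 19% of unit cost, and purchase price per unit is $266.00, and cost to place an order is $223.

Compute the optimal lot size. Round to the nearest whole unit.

449 units

Carrying cost H = $266 × 19% = $50.5400/unit/yr
Optimal lot size Q* = (2 × 22,800 × $223 / $50.54)^½ ≈ 448.56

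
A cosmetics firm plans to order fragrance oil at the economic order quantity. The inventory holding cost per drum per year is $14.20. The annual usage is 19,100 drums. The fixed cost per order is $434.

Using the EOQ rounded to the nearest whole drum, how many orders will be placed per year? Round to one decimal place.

17.7 orders per year

Q* = √(2·D·S / H) = √(2·19,100·434 / 14.2) = √1,167,521.1 ≈ 1,080.52 → Q = 1,081
Orders per year = D/Q = 19,100 / 1,081 = 17.669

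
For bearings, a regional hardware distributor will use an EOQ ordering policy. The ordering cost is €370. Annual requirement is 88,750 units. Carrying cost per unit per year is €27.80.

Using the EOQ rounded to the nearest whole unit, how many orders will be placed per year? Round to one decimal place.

57.7 orders per year

Optimal lot size Q* = (2 × 88,750 × €370 / €27.8)^½ ≈ 1,537.01 → Q = 1,537
N = D/Q = 88,750/1,537 ≈ 57.742 orders/yr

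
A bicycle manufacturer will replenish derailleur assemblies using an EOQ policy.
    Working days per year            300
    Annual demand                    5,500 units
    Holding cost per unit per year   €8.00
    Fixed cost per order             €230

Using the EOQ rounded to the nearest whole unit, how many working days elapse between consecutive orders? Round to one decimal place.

EOQ = √(2DS/H) = √(2 × 5,500 × 230 / 8)
    = √(316,250.00) ≈ 562.36 → Q = 562 units
T = Q/D × 300 days = 562/5,500 × 300 = 30.655 days

30.7 days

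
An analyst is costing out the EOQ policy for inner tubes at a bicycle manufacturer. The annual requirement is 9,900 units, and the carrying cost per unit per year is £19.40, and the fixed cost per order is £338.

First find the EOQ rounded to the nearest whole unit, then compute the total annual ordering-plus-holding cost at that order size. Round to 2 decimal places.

£11,394.41

Optimal lot size Q* = (2 × 9,900 × £338 / £19.4)^½ ≈ 587.34 → Q = 587 units
Ordering: D/Q × S = 9,900/587 × £338 = £5,700.51
Holding:  Q/2 × H = 587/2 × £19.4 = £5,693.90
Total = £5,700.51 + £5,693.90 = £11,394.41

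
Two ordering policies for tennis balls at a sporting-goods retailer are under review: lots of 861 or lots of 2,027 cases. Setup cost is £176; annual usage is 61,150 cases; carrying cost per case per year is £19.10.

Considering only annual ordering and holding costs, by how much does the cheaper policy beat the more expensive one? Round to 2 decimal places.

For each Q, cost = (D/Q)·S + (Q/2)·H.
TC(861) = (61,150/861)×176 + (861/2)×19.1 = £20,722.43
TC(2,027) = (61,150/2,027)×176 + (2,027/2)×19.1 = £24,667.37
Lots of 861 are cheaper by £3,944.94.

£3,944.94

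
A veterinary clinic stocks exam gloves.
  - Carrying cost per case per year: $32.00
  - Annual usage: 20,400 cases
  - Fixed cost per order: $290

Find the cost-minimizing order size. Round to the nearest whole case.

608 cases

EOQ = √(2DS/H) = √(2 × 20,400 × 290 / 32)
    = √(369,750.00) ≈ 608.07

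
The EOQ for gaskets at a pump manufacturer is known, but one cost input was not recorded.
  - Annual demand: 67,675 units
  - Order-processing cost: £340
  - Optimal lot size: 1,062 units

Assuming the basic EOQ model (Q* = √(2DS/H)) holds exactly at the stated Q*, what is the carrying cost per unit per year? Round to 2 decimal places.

£40.80

EOQ relation: Q² = 2DS/H, so rearrange for the unknown.
H = 2DS / Q² = 2 × 67,675 × 340 / 1,062² = 40.8026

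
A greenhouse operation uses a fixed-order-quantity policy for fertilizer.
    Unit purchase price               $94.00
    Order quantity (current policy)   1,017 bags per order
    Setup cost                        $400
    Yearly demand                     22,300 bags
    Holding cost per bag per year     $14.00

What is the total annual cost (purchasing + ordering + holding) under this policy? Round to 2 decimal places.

Ordering: D/Q × S = 22,300/1,017 × $400 = $8,770.89
Holding:  Q/2 × H = 1,017/2 × $14 = $7,119.00
Purchase cost = D·C = 22,300 × 94 = $2,096,200.00
Total = $8,770.89 + $7,119.00 + $2,096,200.00 = $2,112,089.89

$2,112,089.89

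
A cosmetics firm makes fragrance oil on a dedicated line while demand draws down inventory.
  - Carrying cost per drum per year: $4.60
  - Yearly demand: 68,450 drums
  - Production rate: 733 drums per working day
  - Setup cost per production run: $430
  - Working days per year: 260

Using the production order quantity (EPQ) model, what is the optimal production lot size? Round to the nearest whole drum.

4,469 drums

d = 68,450/260 = 263.2692 drums/day;  effective holding cost H(1 − d/p) = 4.6·(1 − 263.2692/733) = 2.94783
Q* = √(2DS / H_eff) = √(2·68,450·430 / 2.94783) ≈ 4,468.73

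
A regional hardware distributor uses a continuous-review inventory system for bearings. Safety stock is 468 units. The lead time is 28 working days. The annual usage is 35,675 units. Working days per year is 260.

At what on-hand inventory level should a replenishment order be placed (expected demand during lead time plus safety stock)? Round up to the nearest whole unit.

4,310 units

Daily demand d = 35,675 / 260 = 137.212 units/day
Demand during lead time = 137.212 × 28 = 3,841.92
Reorder point = 3,841.92 + 468 = 4,309.92 → round up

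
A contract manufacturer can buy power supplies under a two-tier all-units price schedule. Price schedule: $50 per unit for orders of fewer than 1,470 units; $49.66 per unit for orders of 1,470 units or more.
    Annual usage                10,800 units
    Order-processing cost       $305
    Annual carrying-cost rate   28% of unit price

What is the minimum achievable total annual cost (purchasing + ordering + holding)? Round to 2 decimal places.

H₁ = 28%×$50 = $14.0000;  H₂ = 28%×$49.66 = $13.9048
EOQ₁ = √(2×10,800×305/14.0000) = 685.98  (< 1,470, feasible at tier 1)
EOQ₂ = √(2×10,800×305/13.9048) = 688.33  (< 1,470 → use Q = 1,470 at tier-2 price)
TC(tier 1 (EOQ₁), Q≈686.0) = $549,603.75
TC(tier 2, Q≈1,470.0) = $548,788.84
Minimum at tier 2: $548,788.84

$548,788.84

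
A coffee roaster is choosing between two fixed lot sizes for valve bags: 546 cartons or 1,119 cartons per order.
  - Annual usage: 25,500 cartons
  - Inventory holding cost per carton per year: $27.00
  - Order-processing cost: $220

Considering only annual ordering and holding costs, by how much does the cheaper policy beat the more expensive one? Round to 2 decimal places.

Annual cost at Q: ordering D·S/Q plus holding Q·H/2.
TC(546) = (25,500/546)×220 + (546/2)×27 = $17,645.73
TC(1,119) = (25,500/1,119)×220 + (1,119/2)×27 = $20,119.90
Lots of 546 are cheaper by $2,474.18.

$2,474.18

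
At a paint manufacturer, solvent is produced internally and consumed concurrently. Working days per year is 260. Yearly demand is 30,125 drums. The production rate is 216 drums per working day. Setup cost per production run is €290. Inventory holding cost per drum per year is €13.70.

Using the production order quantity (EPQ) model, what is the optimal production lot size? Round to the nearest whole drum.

d = 30,125/260 = 115.8654 drums/day;  effective holding cost H(1 − d/p) = 13.7·(1 − 115.8654/216) = 6.35113
Q* = √(2DS / H_eff) = √(2·30,125·290 / 6.35113) ≈ 1,658.64

1,659 drums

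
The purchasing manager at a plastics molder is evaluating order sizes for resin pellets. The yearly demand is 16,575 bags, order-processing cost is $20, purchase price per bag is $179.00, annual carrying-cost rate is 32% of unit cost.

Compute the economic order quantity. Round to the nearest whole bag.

Holding cost per bag per year: H = 32% × $179 = $57.2800
EOQ = √(2DS/H) = √(2 × 16,575 × 20 / 57.28)
    = √(11,574.72) ≈ 107.59

108 bags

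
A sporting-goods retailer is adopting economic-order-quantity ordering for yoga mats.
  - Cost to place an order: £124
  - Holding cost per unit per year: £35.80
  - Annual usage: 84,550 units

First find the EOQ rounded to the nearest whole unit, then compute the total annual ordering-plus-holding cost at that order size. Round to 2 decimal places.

£27,398.34

Optimal lot size Q* = (2 × 84,550 × £124 / £35.8)^½ ≈ 765.32 → Q = 765 units
Ordering: D/Q × S = 84,550/765 × £124 = £13,704.84
Holding:  Q/2 × H = 765/2 × £35.8 = £13,693.50
Total = £13,704.84 + £13,693.50 = £27,398.34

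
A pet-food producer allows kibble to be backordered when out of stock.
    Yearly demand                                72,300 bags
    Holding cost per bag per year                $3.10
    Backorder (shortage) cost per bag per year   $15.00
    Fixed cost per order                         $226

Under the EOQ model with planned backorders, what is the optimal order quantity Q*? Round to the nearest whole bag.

Basic EOQ = √(2·72,300·226/3.1) = 3,246.815
Backorder adjustment √((H+b)/b) = √((3.1+15)/15) = 1.0985
Q* = 3,246.815 × 1.0985 ≈ 3,566.57

3,567 bags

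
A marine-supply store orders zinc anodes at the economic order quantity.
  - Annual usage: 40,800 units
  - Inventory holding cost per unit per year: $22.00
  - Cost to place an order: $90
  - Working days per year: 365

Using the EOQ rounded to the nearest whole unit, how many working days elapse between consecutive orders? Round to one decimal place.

5.2 days

EOQ = √(2DS/H) = √(2 × 40,800 × 90 / 22)
    = √(333,818.18) ≈ 577.77 → Q = 578 units
Days between orders = 365 / (D/Q) = 365 / 70.588 ≈ 5.171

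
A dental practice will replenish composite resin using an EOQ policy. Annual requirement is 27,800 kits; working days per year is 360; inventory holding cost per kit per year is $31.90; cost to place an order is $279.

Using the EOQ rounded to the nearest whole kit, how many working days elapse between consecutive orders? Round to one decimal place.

EOQ = √(2DS/H) = √(2 × 27,800 × 279 / 31.9)
    = √(486,282.13) ≈ 697.34 → Q = 697 kits
Days between orders = 360 / (D/Q) = 360 / 39.885 ≈ 9.026

9.0 days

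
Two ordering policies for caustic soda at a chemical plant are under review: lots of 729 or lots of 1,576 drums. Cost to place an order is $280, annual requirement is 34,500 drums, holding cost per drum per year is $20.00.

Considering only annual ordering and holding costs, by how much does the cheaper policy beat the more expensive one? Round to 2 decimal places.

For each Q, cost = (D/Q)·S + (Q/2)·H.
TC(729) = (34,500/729)×280 + (729/2)×20 = $20,541.03
TC(1,576) = (34,500/1,576)×280 + (1,576/2)×20 = $21,889.44
Cheaper: Q = 729.  Difference = $1,348.41

$1,348.41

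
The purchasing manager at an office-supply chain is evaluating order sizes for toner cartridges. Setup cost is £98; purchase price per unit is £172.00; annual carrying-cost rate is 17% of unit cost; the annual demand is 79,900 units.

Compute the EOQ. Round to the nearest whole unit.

H = i·C = 0.17 × £172 = £29.2400 per unit-year
Q* = √(2·D·S / H) = √(2·79,900·98 / 29.24) = √535,581.4 ≈ 731.83

732 units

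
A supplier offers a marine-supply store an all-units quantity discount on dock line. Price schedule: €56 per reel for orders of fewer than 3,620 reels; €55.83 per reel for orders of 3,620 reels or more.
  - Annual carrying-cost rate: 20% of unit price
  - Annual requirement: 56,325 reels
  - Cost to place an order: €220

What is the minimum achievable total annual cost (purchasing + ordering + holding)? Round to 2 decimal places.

H₁ = 20%×€56 = €11.2000;  H₂ = 20%×€55.83 = €11.1660
EOQ₁ = √(2×56,325×220/11.2000) = 1,487.54  (< 3,620, feasible at tier 1)
EOQ₂ = √(2×56,325×220/11.1660) = 1,489.80  (< 3,620 → use Q = 3,620 at tier-2 price)
TC(tier 1 (EOQ₁), Q≈1,487.5) = €3,170,860.42
TC(tier 2, Q≈3,620.0) = €3,168,258.28
Minimum at tier 2: €3,168,258.28

€3,168,258.28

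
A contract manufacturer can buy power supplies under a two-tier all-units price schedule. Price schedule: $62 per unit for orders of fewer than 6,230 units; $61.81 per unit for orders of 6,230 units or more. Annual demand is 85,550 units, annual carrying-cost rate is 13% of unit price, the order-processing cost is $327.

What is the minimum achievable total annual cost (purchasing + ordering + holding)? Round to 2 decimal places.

$5,317,365.80

H₁ = 13%×$62 = $8.0600;  H₂ = 13%×$61.81 = $8.0353
EOQ₁ = √(2×85,550×327/8.0600) = 2,634.70  (< 6,230, feasible at tier 1)
EOQ₂ = √(2×85,550×327/8.0353) = 2,638.75  (< 6,230 → use Q = 6,230 at tier-2 price)
TC(tier 1 (EOQ₁), Q≈2,634.7) = $5,325,335.69
TC(tier 2, Q≈6,230.0) = $5,317,365.80
Minimum at tier 2: $5,317,365.80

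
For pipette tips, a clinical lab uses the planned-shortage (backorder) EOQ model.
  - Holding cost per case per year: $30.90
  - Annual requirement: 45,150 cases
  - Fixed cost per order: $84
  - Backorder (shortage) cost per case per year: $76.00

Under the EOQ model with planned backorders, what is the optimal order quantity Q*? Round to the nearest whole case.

588 cases

Basic EOQ = √(2·45,150·84/30.9) = 495.455
Backorder adjustment √((H+b)/b) = √((30.9+76)/76) = 1.1860
Q* = 495.455 × 1.1860 ≈ 587.61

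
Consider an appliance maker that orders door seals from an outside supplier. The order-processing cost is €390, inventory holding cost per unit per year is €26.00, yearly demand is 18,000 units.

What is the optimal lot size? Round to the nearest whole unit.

735 units

Optimal lot size Q* = (2 × 18,000 × €390 / €26)^½ ≈ 734.85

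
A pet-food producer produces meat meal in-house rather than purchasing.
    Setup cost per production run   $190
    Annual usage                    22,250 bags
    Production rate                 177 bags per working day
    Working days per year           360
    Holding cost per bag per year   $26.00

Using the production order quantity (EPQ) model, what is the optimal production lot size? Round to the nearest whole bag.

Daily demand d = 22,250/360 = 61.806; p = 177; 1 − d/p = 0.65082
EPQ = √(2DS / (H(1 − d/p)))
    = √(2 × 22,250 × 190 / (26 × 0.65082)) ≈ 706.87

707 bags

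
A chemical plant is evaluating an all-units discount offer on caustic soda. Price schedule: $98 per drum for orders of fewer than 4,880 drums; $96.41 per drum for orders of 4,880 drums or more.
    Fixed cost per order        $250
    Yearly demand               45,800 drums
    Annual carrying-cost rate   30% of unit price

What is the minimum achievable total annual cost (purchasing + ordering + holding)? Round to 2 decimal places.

H₁ = 30%×$98 = $29.4000;  H₂ = 30%×$96.41 = $28.9230
EOQ₁ = √(2×45,800×250/29.4000) = 882.56  (< 4,880, feasible at tier 1)
EOQ₂ = √(2×45,800×250/28.9230) = 889.81  (< 4,880 → use Q = 4,880 at tier-2 price)
TC(tier 1 (EOQ₁), Q≈882.6) = $4,514,347.25
TC(tier 2, Q≈4,880.0) = $4,488,496.43
Minimum at tier 2: $4,488,496.43

$4,488,496.43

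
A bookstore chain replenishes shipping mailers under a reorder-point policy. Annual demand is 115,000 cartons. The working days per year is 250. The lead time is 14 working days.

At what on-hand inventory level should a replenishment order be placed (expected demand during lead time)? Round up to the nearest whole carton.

6,440 cartons

Daily demand d = 115,000 / 250 = 460.000 cartons/day
Demand during lead time = 460.000 × 14 = 6,440.00
Reorder point = 6,440.00 → round up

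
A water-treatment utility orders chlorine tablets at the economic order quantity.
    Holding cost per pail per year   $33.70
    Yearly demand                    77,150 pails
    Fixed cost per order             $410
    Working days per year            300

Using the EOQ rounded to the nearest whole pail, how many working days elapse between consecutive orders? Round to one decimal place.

5.3 days

Q* = √(2·D·S / H) = √(2·77,150·410 / 33.7) = √1,877,240.4 ≈ 1,370.12 → Q = 1,370 pails
Days between orders = 300 / (D/Q) = 300 / 56.314 ≈ 5.327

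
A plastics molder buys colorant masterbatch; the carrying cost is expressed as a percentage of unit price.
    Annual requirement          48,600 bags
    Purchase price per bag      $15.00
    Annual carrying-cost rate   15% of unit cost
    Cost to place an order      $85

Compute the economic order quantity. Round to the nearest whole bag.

Holding cost per bag per year: H = 15% × $15 = $2.2500
Q* = √(2·D·S / H) = √(2·48,600·85 / 2.25) = √3,672,000.0 ≈ 1,916.25

1,916 bags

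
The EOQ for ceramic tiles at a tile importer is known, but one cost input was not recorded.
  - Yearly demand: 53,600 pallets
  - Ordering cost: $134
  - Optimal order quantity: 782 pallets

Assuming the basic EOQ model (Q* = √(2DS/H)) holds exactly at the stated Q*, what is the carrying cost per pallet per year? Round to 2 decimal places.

$23.49

Since Q* = (2DS/H)^½, squaring gives Q*²·H = 2DS.
H = 2DS / Q² = 2 × 53,600 × 134 / 782² = 23.4902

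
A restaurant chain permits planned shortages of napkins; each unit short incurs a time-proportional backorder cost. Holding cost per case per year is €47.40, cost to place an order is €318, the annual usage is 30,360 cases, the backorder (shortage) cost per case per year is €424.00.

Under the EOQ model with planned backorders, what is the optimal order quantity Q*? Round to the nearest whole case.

673 cases

Basic EOQ = √(2·30,360·318/47.4) = 638.249
Backorder adjustment √((H+b)/b) = √((47.4+424)/424) = 1.0544
Q* = 638.249 × 1.0544 ≈ 672.98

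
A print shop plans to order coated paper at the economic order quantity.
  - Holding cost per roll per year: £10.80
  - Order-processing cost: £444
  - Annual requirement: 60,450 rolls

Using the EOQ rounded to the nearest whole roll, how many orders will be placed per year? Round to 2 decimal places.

27.12 orders per year

Q* = √(2·D·S / H) = √(2·60,450·444 / 10.8) = √4,970,333.3 ≈ 2,229.42 → Q = 2,229
Orders per year = D/Q = 60,450 / 2,229 = 27.120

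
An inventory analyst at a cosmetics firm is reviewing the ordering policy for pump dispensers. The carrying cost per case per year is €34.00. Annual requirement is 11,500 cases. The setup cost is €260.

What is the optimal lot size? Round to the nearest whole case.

419 cases

Optimal lot size Q* = (2 × 11,500 × €260 / €34)^½ ≈ 419.38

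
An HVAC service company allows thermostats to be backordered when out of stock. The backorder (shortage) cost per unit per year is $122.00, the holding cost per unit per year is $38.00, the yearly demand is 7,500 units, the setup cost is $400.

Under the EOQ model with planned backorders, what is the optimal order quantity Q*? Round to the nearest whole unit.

455 units

Q* = √(2DS/H) · √((H + b)/b)
   = √(2 × 7,500 × 400 / 38) · √((38 + 122) / 122)
   = 397.360 × 1.1452 ≈ 455.06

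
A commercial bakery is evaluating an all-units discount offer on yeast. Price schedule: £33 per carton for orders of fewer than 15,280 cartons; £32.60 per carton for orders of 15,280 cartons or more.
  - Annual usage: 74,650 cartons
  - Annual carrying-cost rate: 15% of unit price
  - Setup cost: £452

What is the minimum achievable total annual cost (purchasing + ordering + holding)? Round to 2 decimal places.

H₁ = 15%×£33 = £4.9500;  H₂ = 15%×£32.60 = £4.8900
EOQ₁ = √(2×74,650×452/4.9500) = 3,692.30  (< 15,280, feasible at tier 1)
EOQ₂ = √(2×74,650×452/4.8900) = 3,714.88  (< 15,280 → use Q = 15,280 at tier-2 price)
TC(tier 1 (EOQ₁), Q≈3,692.3) = £2,481,726.87
TC(tier 2, Q≈15,280.0) = £2,473,157.83
Minimum at tier 2: £2,473,157.83

£2,473,157.83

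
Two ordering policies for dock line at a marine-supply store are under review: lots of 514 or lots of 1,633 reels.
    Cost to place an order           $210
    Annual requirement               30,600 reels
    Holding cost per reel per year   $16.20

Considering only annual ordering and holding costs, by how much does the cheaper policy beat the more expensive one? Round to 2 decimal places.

Annual cost at Q: ordering D·S/Q plus holding Q·H/2.
TC(514) = (30,600/514)×210 + (514/2)×16.2 = $16,665.35
TC(1,633) = (30,600/1,633)×210 + (1,633/2)×16.2 = $17,162.39
Cheaper: Q = 514.  Difference = $497.04

$497.04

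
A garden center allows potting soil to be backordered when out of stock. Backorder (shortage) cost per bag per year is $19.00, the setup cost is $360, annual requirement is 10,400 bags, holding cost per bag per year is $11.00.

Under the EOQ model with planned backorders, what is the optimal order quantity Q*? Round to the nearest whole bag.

Basic EOQ = √(2·10,400·360/11) = 825.062
Backorder adjustment √((H+b)/b) = √((11+19)/19) = 1.2566
Q* = 825.062 × 1.2566 ≈ 1,036.74

1,037 bags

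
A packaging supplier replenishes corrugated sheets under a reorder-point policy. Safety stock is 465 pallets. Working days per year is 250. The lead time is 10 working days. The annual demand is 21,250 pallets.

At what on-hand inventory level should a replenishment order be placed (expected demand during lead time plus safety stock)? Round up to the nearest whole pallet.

1,315 pallets

Daily demand d = 21,250 / 250 = 85.000 pallets/day
Demand during lead time = 85.000 × 10 = 850.00
Reorder point = 850.00 + 465 = 1,315.00 → round up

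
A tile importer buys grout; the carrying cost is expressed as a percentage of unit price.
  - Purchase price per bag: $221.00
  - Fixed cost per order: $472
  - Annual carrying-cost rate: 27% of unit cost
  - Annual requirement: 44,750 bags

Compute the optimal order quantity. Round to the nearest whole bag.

Carrying cost H = $221 × 27% = $59.6700/bag/yr
EOQ = √(2DS/H) = √(2 × 44,750 × 472 / 59.67)
    = √(707,960.45) ≈ 841.40

841 bags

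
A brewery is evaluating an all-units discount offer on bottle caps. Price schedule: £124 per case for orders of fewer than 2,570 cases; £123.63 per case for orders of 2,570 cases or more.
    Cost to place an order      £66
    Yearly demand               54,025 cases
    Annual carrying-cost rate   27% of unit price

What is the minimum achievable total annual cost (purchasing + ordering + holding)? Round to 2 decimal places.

£6,714,551.73

H₁ = 27%×£124 = £33.4800;  H₂ = 27%×£123.63 = £33.3801
EOQ₁ = √(2×54,025×66/33.4800) = 461.52  (< 2,570, feasible at tier 1)
EOQ₂ = √(2×54,025×66/33.3801) = 462.21  (< 2,570 → use Q = 2,570 at tier-2 price)
TC(tier 1 (EOQ₁), Q≈461.5) = £6,714,551.73
TC(tier 2, Q≈2,570.0) = £6,723,391.59
Minimum at tier 1 (EOQ₁): £6,714,551.73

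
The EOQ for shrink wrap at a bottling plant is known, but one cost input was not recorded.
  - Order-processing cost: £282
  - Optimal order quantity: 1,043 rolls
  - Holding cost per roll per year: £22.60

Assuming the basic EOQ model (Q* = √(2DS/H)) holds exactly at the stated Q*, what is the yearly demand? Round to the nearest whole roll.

EOQ relation: Q² = 2DS/H, so rearrange for the unknown.
D = Q²H / (2S) = 1,043² × 22.6 / (2 × 282) = 43,591.11

43,591 rolls per year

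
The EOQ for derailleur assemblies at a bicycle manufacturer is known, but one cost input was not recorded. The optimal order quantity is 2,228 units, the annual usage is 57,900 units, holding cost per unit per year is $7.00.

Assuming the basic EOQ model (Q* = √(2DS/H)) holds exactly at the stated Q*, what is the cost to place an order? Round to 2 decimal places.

From Q* = √(2DS/H) ⇒ Q*² = 2DS/H.
S = Q²H / (2D) = 2,228² × 7 / (2 × 57,900) = 300.0681

$300.07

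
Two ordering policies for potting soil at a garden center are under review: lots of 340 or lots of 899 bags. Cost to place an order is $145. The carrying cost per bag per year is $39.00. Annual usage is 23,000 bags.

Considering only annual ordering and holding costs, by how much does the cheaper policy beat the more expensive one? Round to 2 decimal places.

$4,801.35

TC(Q) = (D/Q)S + (Q/2)H
TC(340) = (23,000/340)×145 + (340/2)×39 = $16,438.82
TC(899) = (23,000/899)×145 + (899/2)×39 = $21,240.18
Lots of 340 are cheaper by $4,801.35.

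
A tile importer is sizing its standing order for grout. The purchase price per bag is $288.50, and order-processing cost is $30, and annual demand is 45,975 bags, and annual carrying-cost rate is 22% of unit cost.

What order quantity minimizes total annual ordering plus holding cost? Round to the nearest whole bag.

208 bags

Carrying cost H = $288.5 × 22% = $63.4700/bag/yr
Q* = √(2·D·S / H) = √(2·45,975·30 / 63.47) = √43,461.5 ≈ 208.47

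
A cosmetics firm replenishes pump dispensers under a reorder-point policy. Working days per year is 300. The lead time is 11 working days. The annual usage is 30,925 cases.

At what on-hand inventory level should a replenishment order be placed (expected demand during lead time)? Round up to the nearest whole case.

1,134 cases

Daily demand d = 30,925 / 300 = 103.083 cases/day
Demand during lead time = 103.083 × 11 = 1,133.92
Reorder point = 1,133.92 → round up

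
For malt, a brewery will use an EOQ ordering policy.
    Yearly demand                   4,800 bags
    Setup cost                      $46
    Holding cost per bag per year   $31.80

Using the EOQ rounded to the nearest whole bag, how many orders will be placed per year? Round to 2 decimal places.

Q* = √(2·D·S / H) = √(2·4,800·46 / 31.8) = √13,886.8 ≈ 117.84 → Q = 118
Orders per year = D/Q = 4,800 / 118 = 40.678

40.68 orders per year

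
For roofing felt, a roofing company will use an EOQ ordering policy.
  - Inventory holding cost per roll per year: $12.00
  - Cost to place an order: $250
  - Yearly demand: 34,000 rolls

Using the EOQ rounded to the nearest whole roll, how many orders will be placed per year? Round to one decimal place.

28.6 orders per year

EOQ = √(2DS/H) = √(2 × 34,000 × 250 / 12)
    = √(1,416,666.67) ≈ 1,190.24 → Q = 1,190
N = D/Q = 34,000/1,190 ≈ 28.571 orders/yr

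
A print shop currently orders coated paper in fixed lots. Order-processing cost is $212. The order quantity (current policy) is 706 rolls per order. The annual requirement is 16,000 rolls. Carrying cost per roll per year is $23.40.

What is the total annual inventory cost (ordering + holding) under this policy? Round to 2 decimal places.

Orders/yr = 16,000/706 = 22.663; ordering cost = 22.663 × $212 = $4,804.53
Average inventory = 706/2 = 353; holding cost = 353 × $23.4 = $8,260.20
Total = $4,804.53 + $8,260.20 = $13,064.73

$13,064.73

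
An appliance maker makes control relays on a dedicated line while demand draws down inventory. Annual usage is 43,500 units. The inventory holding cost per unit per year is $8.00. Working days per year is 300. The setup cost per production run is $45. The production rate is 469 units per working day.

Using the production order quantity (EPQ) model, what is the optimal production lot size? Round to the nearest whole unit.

842 units

Daily demand d = 43,500/300 = 145.000; p = 469; 1 − d/p = 0.69083
EPQ = √(2DS / (H(1 − d/p)))
    = √(2 × 43,500 × 45 / (8 × 0.69083)) ≈ 841.66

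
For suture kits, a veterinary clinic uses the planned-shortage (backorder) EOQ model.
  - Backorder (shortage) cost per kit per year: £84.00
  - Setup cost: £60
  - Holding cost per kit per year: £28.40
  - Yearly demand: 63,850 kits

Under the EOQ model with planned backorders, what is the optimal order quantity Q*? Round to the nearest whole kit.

601 kits

Basic EOQ = √(2·63,850·60/28.4) = 519.412
Backorder adjustment √((H+b)/b) = √((28.4+84)/84) = 1.1568
Q* = 519.412 × 1.1568 ≈ 600.84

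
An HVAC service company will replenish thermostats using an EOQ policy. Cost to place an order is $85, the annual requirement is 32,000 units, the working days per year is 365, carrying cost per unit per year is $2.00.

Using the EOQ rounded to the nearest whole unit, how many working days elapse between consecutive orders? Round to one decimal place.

2DS/H = 2·32,000·85/2 = 2,720,000.00
EOQ = √2,720,000.00 ≈ 1,649.24 → Q = 1,649 units
Days between orders = 365 / (D/Q) = 365 / 19.406 ≈ 18.809

18.8 days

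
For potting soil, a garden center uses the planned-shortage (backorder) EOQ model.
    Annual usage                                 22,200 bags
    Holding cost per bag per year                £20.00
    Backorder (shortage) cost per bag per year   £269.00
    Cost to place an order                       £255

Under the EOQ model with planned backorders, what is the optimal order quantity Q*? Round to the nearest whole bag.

Q* = √(2DS/H) · √((H + b)/b)
   = √(2 × 22,200 × 255 / 20) · √((20 + 269) / 269)
   = 752.396 × 1.0365 ≈ 779.86

780 bags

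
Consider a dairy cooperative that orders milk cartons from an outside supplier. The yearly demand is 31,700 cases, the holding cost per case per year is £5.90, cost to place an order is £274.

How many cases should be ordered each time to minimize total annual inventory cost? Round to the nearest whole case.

1,716 cases

Optimal lot size Q* = (2 × 31,700 × £274 / £5.9)^½ ≈ 1,715.91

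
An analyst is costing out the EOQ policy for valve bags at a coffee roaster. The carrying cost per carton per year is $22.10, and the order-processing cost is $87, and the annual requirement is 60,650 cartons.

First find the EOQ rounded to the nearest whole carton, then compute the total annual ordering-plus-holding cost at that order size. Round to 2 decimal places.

$15,271.66

Optimal lot size Q* = (2 × 60,650 × $87 / $22.1)^½ ≈ 691.03 → Q = 691 cartons
Annual ordering cost = (D/Q)·S = (60,650/691) × 87 = $7,636.11
Annual holding cost  = (Q/2)·H = (691/2) × 22.1 = $7,635.55
Total = $7,636.11 + $7,635.55 = $15,271.66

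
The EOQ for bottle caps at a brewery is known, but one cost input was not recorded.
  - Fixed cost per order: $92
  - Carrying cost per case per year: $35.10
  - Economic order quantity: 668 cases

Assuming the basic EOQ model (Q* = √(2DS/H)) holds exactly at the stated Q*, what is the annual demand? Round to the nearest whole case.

85,122 cases per year

Since Q* = (2DS/H)^½, squaring gives Q*²·H = 2DS.
D = Q²H / (2S) = 668² × 35.1 / (2 × 92) = 85,122.08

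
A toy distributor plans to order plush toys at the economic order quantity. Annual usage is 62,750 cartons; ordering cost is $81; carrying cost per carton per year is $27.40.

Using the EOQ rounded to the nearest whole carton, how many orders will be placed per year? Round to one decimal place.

2DS/H = 2·62,750·81/27.4 = 371,003.65
EOQ = √371,003.65 ≈ 609.10 → Q = 609
N = D/Q = 62,750/609 ≈ 103.038 orders/yr

103.0 orders per year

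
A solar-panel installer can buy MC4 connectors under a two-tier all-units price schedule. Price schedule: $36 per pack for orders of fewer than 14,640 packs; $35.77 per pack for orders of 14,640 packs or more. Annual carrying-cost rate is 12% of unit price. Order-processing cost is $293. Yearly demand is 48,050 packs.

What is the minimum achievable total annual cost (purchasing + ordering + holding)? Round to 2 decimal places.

$1,740,829.03

H₁ = 12%×$36 = $4.3200;  H₂ = 12%×$35.77 = $4.2924
EOQ₁ = √(2×48,050×293/4.3200) = 2,553.02  (< 14,640, feasible at tier 1)
EOQ₂ = √(2×48,050×293/4.2924) = 2,561.21  (< 14,640 → use Q = 14,640 at tier-2 price)
TC(tier 1 (EOQ₁), Q≈2,553.0) = $1,740,829.03
TC(tier 2, Q≈14,640.0) = $1,751,130.52
Minimum at tier 1 (EOQ₁): $1,740,829.03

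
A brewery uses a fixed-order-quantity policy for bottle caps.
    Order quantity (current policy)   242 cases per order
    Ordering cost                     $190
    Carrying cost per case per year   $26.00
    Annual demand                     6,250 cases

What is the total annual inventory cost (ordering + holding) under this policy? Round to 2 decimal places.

Annual ordering cost = (D/Q)·S = (6,250/242) × 190 = $4,907.02
Annual holding cost  = (Q/2)·H = (242/2) × 26 = $3,146.00
Total = $4,907.02 + $3,146.00 = $8,053.02

$8,053.02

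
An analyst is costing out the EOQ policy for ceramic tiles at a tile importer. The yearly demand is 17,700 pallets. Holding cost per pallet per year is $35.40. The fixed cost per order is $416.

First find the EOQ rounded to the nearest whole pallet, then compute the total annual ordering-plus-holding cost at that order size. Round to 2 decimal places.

Q* = √(2·D·S / H) = √(2·17,700·416 / 35.4) = √416,000.0 ≈ 644.98 → Q = 645 pallets
Annual ordering cost = (D/Q)·S = (17,700/645) × 416 = $11,415.81
Annual holding cost  = (Q/2)·H = (645/2) × 35.4 = $11,416.50
Total = $11,415.81 + $11,416.50 = $22,832.31

$22,832.31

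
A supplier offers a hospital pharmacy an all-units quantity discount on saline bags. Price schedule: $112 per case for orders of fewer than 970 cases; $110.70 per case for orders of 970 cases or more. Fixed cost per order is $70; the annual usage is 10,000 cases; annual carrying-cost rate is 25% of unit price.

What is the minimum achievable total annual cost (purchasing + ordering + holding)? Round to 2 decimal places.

H₁ = 25%×$112 = $28.0000;  H₂ = 25%×$110.70 = $27.6750
EOQ₁ = √(2×10,000×70/28.0000) = 223.61  (< 970, feasible at tier 1)
EOQ₂ = √(2×10,000×70/27.6750) = 224.92  (< 970 → use Q = 970 at tier-2 price)
TC(tier 1 (EOQ₁), Q≈223.6) = $1,126,260.99
TC(tier 2, Q≈970.0) = $1,121,144.02
Minimum at tier 2: $1,121,144.02

$1,121,144.02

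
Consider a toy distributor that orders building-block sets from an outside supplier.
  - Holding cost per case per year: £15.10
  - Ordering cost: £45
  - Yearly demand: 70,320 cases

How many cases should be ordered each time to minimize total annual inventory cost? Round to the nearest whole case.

647 cases

2DS/H = 2·70,320·45/15.1 = 419,125.83
EOQ = √419,125.83 ≈ 647.40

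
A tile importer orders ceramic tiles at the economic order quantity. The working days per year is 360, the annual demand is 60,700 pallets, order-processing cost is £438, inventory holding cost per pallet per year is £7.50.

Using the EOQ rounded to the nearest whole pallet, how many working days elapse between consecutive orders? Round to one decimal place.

Q* = √(2·D·S / H) = √(2·60,700·438 / 7.5) = √7,089,760.0 ≈ 2,662.66 → Q = 2,663 pallets
T = Q/D × 360 days = 2,663/60,700 × 360 = 15.794 days

15.8 days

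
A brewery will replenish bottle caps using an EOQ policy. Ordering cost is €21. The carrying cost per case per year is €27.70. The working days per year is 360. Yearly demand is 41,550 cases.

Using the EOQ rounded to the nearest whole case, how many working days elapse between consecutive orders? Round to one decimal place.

EOQ = √(2DS/H) = √(2 × 41,550 × 21 / 27.7)
    = √(63,000.00) ≈ 251.00 → Q = 251 cases
T = Q/D × 360 days = 251/41,550 × 360 = 2.175 days

2.2 days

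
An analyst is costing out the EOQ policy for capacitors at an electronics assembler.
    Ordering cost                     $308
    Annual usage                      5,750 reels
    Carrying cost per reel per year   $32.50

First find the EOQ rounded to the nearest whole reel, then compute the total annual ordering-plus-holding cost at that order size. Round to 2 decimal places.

Optimal lot size Q* = (2 × 5,750 × $308 / $32.5)^½ ≈ 330.13 → Q = 330 reels
Ordering: D/Q × S = 5,750/330 × $308 = $5,366.67
Holding:  Q/2 × H = 330/2 × $32.5 = $5,362.50
Total = $5,366.67 + $5,362.50 = $10,729.17

$10,729.17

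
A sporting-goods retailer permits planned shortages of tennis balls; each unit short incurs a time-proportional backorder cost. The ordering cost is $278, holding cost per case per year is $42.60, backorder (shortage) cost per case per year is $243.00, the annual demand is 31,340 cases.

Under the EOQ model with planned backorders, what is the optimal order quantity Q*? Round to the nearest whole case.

693 cases

Q* = √(2DS/H) · √((H + b)/b)
   = √(2 × 31,340 × 278 / 42.6) · √((42.6 + 243) / 243)
   = 639.561 × 1.0841 ≈ 693.36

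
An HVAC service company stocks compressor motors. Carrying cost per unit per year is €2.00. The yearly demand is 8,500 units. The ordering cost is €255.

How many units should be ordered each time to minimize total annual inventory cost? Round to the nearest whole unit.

2DS/H = 2·8,500·255/2 = 2,167,500.00
EOQ = √2,167,500.00 ≈ 1,472.24

1,472 units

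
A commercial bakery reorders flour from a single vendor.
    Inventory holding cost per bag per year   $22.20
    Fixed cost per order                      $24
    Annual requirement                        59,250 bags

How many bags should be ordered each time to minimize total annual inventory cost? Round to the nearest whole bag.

2DS/H = 2·59,250·24/22.2 = 128,108.11
EOQ = √128,108.11 ≈ 357.92

358 bags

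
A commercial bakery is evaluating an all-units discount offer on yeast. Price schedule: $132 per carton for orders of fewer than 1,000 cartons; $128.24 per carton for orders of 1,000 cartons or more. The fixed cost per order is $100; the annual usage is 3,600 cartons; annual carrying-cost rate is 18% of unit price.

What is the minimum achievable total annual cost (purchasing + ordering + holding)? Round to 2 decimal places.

H₁ = 18%×$132 = $23.7600;  H₂ = 18%×$128.24 = $23.0832
EOQ₁ = √(2×3,600×100/23.7600) = 174.08  (< 1,000, feasible at tier 1)
EOQ₂ = √(2×3,600×100/23.0832) = 176.61  (< 1,000 → use Q = 1,000 at tier-2 price)
TC(tier 1 (EOQ₁), Q≈174.1) = $479,336.09
TC(tier 2, Q≈1,000.0) = $473,565.60
Minimum at tier 2: $473,565.60

$473,565.60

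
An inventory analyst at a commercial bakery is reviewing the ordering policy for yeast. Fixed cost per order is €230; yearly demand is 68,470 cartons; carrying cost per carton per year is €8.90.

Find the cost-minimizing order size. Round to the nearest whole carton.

1,881 cartons

Q* = √(2·D·S / H) = √(2·68,470·230 / 8.9) = √3,538,898.9 ≈ 1,881.20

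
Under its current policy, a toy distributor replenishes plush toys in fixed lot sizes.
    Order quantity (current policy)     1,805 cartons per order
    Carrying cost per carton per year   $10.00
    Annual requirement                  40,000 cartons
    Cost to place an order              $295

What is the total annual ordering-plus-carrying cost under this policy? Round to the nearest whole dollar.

$15,562

Orders/yr = 40,000/1,805 = 22.161; ordering cost = 22.161 × $295 = $6,537.40
Average inventory = 1,805/2 = 902.5; holding cost = 902.5 × $10 = $9,025.00
Total = $6,537.40 + $9,025.00 = $15,562.40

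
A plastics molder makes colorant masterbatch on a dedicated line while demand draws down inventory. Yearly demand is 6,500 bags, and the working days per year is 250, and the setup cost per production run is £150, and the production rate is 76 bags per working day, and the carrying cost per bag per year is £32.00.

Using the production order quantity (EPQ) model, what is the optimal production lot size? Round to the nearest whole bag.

d = 6,500/250 = 26.0000 bags/day;  effective holding cost H(1 − d/p) = 32·(1 − 26.0000/76) = 21.05263
Q* = √(2DS / H_eff) = √(2·6,500·150 / 21.05263) ≈ 304.34

304 bags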